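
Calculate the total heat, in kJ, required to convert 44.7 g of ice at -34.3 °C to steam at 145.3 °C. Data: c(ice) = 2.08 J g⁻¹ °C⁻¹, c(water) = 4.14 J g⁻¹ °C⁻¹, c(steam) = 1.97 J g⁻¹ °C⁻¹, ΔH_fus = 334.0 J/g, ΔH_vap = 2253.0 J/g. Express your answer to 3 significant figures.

q = 141 kJ

q1 (heat ice -34.3→0.0 °C): 44.7 × 2.08 × 34.3 = 3189 J
q2 (melt at 0 °C): 44.7 × 334.0 = 14930 J
q3 (heat water 0.0→100.0 °C): 44.7 × 4.14 × 100.0 = 18506 J
q4 (vaporize at 100 °C): 44.7 × 2253.0 = 100709 J
q5 (heat steam 100.0→145.3 °C): 44.7 × 1.97 × 45.3 = 3989 J
Total: 3189 + 14930 + 18506 + 100709 + 3989 = 141323 J = 141 kJ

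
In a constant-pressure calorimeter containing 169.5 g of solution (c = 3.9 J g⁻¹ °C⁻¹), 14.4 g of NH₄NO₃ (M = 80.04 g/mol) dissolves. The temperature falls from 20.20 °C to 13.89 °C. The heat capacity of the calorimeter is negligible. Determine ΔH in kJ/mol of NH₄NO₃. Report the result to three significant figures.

|ΔT| = |13.89 − 20.20| = 6.31 °C
|q_surr| = (169.5 × 3.9) × 6.31 = 661.05 × 6.31 = 4171 J
n(NH₄NO₃) = 14.4 / 80.04 = 0.1799 mol
Temperature fell, so q_rxn = +|q_surr| = 4.171 kJ
ΔH = q_rxn / n = 23.19 kJ/mol

ΔH = 23.2 kJ/mol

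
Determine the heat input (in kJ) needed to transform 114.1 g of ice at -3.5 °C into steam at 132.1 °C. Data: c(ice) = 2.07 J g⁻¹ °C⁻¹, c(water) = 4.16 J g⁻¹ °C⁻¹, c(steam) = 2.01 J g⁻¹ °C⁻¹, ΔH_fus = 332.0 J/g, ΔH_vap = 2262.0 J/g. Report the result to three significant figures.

q1 (heat ice -3.5→0.0 °C): 114.1 × 2.07 × 3.5 = 827 J
q2 (melt at 0 °C): 114.1 × 332.0 = 37881 J
q3 (heat water 0.0→100.0 °C): 114.1 × 4.16 × 100.0 = 47466 J
q4 (vaporize at 100 °C): 114.1 × 2262.0 = 258094 J
q5 (heat steam 100.0→132.1 °C): 114.1 × 2.01 × 32.1 = 7362 J
Total: 827 + 37881 + 47466 + 258094 + 7362 = 351630 J = 352 kJ

q = 352 kJ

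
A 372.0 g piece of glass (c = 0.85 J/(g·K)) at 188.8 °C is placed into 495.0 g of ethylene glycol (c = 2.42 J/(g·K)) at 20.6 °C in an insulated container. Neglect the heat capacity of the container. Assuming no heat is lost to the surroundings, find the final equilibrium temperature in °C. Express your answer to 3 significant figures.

T_f = 55.7 °C

Heat lost by glass = heat gained by ethylene glycol.
(372.0)(0.85)(188.8 − T) = (495.0)(2.42)(T − 20.6)
316.2 (188.8 − T) = 1197.9 (T − 20.6)
59699 − 316.2 T = 1197.9 T − 24677
84376 = 1514.1 T
T = 55.73 °C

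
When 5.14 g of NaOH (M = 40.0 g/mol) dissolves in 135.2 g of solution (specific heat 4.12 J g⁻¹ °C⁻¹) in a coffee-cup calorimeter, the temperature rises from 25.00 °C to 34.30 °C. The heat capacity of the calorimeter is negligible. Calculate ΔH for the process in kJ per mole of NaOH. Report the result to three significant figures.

ΔH = -40.3 kJ/mol

|ΔT| = |34.30 − 25.00| = 9.30 °C
|q_surr| = (135.2 × 4.12) × 9.30 = 557.024 × 9.30 = 5180 J
n(NaOH) = 5.14 / 40.0 = 0.1285 mol
Temperature rose, so q_rxn = −|q_surr| = -5.180 kJ
ΔH = q_rxn / n = -40.31 kJ/mol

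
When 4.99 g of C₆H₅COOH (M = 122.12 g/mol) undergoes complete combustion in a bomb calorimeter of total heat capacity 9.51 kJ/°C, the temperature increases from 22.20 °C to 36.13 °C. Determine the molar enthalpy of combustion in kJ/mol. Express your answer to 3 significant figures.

ΔH = -3240 kJ/mol

ΔT = 36.13 − 22.20 = 13.93 °C
q_cal = C_cal × ΔT = 9.51 × 13.93 = 132.4743 kJ
n = 4.99 / 122.12 = 0.04086 mol
q_rxn = −q_cal = -132.4743 kJ
ΔH = -132.4743 / 0.04086 = -3242 kJ/mol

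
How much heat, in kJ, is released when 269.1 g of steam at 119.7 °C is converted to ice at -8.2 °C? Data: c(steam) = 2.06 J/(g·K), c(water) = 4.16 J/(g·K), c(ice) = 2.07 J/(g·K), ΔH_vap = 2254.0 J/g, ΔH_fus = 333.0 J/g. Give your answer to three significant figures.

q = 824 kJ

q1 (cool steam 119.7→100 °C): 269.1 × 2.06 × 19.7 = 10921 J
q2 (condense at 100 °C): 269.1 × 2254.0 = 606551 J
q3 (cool water 100→0 °C): 269.1 × 4.16 × 100.0 = 111946 J
q4 (freeze at 0 °C): 269.1 × 333.0 = 89610 J
q5 (cool ice 0→-8.2 °C): 269.1 × 2.07 × 8.2 = 4568 J
Total: 10921 + 606551 + 111946 + 89610 + 4568 = 823596 J = 824 kJ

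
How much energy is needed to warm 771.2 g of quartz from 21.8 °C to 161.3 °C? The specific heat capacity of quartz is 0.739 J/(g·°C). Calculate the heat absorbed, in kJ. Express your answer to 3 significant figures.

q = 79.5 kJ

q = m c ΔT = 771.2 × 0.739 × (161.3 − 21.8)
q = 771.2 × 0.739 × 139.5 = 79500 J = 79.5 kJ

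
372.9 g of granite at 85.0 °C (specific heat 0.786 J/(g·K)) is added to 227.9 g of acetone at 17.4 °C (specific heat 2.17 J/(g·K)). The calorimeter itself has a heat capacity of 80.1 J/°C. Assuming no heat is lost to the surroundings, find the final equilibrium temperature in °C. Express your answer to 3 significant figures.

Heat lost by granite = heat gained by acetone + calorimeter.
(372.9)(0.786)(85.0 − T) = [(227.9)(2.17) + 80.1](T − 17.4)
293.0994 (85.0 − T) = 574.643 (T − 17.4)
24913 − 293.0994 T = 574.643 T − 9998.8
34911.8 = 867.7424 T
T = 40.23 °C

T_f = 40.2 °C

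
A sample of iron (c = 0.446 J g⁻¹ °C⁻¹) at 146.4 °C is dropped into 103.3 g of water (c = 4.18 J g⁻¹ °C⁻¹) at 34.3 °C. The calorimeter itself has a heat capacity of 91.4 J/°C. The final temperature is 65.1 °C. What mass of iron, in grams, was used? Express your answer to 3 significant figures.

q_gained = (103.3 × 4.18 + 91.4) × (65.1 − 34.3) = 16110 J
q_lost = m × 0.446 × (146.4 − 65.1) = 36.2598 m
m = 16110 / 36.2598 = 444 g

m = 444 g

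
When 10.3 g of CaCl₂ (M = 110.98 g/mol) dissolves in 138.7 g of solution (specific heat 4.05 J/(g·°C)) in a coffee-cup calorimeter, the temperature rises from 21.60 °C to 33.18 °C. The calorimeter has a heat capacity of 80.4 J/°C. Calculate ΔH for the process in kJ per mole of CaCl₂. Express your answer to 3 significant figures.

ΔH = -80.1 kJ/mol

|ΔT| = |33.18 − 21.60| = 11.58 °C
|q_surr| = (138.7 × 4.05 + 80.4) × 11.58 = 642.135 × 11.58 = 7436 J
n(CaCl₂) = 10.3 / 110.98 = 0.09281 mol
Temperature rose, so q_rxn = −|q_surr| = -7.436 kJ
ΔH = q_rxn / n = -80.12 kJ/mol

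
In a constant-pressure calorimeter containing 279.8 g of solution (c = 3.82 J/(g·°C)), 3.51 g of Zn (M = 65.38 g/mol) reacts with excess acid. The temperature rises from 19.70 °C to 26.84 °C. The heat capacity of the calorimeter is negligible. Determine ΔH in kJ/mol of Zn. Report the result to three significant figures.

|ΔT| = |26.84 − 19.70| = 7.14 °C
|q_surr| = (279.8 × 3.82) × 7.14 = 1068.836 × 7.14 = 7631 J
n(Zn) = 3.51 / 65.38 = 0.05369 mol
Temperature rose, so q_rxn = −|q_surr| = -7.631 kJ
ΔH = q_rxn / n = -142.1 kJ/mol

ΔH = -142 kJ/mol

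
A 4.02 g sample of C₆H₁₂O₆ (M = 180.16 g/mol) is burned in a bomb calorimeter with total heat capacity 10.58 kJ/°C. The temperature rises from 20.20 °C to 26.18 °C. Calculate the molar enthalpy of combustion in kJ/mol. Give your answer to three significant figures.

ΔT = 26.18 − 20.20 = 5.98 °C
q_cal = C_cal × ΔT = 10.58 × 5.98 = 63.2684 kJ
n = 4.02 / 180.16 = 0.02231 mol
q_rxn = −q_cal = -63.2684 kJ
ΔH = -63.2684 / 0.02231 = -2836 kJ/mol

ΔH = -2840 kJ/mol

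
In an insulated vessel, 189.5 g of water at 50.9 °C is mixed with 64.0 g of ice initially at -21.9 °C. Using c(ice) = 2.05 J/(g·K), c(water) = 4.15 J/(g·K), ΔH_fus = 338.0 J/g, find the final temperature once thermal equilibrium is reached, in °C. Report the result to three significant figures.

Heat to bring ice to 0 °C and melt it: q₁ = 64.0×2.05×21.9 + 64.0×338.0 = 24505 J
Heat the water can supply cooling to 0 °C: 189.5×4.15×50.9 = 40029.0 J > q₁, so all ice melts.
Energy balance: 189.5×4.15×(50.9 − T) = 24505 + 64.0×4.15×(T − 0)
786.425(50.9 − T) = 24505 + 265.6 T
40029.0 − 24505 = 1052.025 T
T = 15524.0 / 1052.025 = 14.76 °C

T_f = 14.8 °C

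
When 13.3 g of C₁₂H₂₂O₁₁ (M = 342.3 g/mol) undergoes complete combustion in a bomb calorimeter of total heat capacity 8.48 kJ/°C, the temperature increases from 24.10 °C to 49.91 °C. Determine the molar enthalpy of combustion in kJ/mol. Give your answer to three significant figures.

ΔT = 49.91 − 24.10 = 25.81 °C
q_cal = C_cal × ΔT = 8.48 × 25.81 = 218.8688 kJ
n = 13.3 / 342.3 = 0.03885 mol
q_rxn = −q_cal = -218.8688 kJ
ΔH = -218.8688 / 0.03885 = -5634 kJ/mol

ΔH = -5630 kJ/mol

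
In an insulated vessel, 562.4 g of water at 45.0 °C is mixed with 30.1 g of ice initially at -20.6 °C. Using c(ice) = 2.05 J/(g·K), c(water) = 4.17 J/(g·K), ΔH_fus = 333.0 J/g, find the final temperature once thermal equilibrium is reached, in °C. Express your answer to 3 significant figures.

Heat to bring ice to 0 °C and melt it: q₁ = 30.1×2.05×20.6 + 30.1×333.0 = 11294 J
Heat the water can supply cooling to 0 °C: 562.4×4.17×45.0 = 105534 J > q₁, so all ice melts.
Energy balance: 562.4×4.17×(45.0 − T) = 11294 + 30.1×4.17×(T − 0)
2345.208(45.0 − T) = 11294 + 125.517 T
105534 − 11294 = 2470.725 T
T = 94240 / 2470.725 = 38.14 °C

T_f = 38.1 °C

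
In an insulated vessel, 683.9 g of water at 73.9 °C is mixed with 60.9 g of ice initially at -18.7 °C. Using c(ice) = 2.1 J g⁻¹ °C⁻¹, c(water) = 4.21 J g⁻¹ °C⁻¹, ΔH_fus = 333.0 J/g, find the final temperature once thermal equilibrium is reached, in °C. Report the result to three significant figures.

Heat to bring ice to 0 °C and melt it: q₁ = 60.9×2.1×18.7 + 60.9×333.0 = 22671 J
Heat the water can supply cooling to 0 °C: 683.9×4.21×73.9 = 212774 J > q₁, so all ice melts.
Energy balance: 683.9×4.21×(73.9 − T) = 22671 + 60.9×4.21×(T − 0)
2879.219(73.9 − T) = 22671 + 256.389 T
212774 − 22671 = 3135.608 T
T = 190103 / 3135.608 = 60.63 °C

T_f = 60.6 °C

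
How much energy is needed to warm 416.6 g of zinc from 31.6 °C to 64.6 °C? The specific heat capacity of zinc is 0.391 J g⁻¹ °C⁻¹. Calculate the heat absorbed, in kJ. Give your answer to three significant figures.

q = m c ΔT = 416.6 × 0.391 × (64.6 − 31.6)
q = 416.6 × 0.391 × 33.0 = 5375 J = 5.38 kJ

q = 5.38 kJ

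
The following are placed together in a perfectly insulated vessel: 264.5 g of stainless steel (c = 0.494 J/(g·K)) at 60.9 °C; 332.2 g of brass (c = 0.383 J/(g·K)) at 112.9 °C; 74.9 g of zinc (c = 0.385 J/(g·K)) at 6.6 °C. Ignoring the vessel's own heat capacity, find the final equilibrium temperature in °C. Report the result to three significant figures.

T_f = 78.5 °C

Σ mᵢcᵢ(T − Tᵢ) = 0  ⇒  T = Σ mᵢcᵢTᵢ / Σ mᵢcᵢ
Σ mᵢcᵢ = 264.5×0.494 + 332.2×0.383 + 74.9×0.385 = 286.7321
Σ mᵢcᵢTᵢ = 130.663×60.9 + 127.2326×112.9 + 28.8365×6.6 = 22512
T = 22512 / 286.7321 = 78.51 °C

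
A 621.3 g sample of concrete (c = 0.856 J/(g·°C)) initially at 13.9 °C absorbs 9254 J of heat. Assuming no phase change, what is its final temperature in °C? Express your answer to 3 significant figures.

ΔT = q / (m c) = 9254 / (621.3 × 0.856) = 17.40 °C
T_f = 13.9 + 17.40 = 31.30 °C

T_f = 31.3 °C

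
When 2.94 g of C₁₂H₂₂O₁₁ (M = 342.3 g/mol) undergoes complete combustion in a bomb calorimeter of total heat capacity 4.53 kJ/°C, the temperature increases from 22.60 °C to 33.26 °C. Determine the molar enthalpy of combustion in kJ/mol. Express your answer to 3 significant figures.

ΔH = -5620 kJ/mol

ΔT = 33.26 − 22.60 = 10.66 °C
q_cal = C_cal × ΔT = 4.53 × 10.66 = 48.2898 kJ
n = 2.94 / 342.3 = 0.008589 mol
q_rxn = −q_cal = -48.2898 kJ
ΔH = -48.2898 / 0.008589 = -5622 kJ/mol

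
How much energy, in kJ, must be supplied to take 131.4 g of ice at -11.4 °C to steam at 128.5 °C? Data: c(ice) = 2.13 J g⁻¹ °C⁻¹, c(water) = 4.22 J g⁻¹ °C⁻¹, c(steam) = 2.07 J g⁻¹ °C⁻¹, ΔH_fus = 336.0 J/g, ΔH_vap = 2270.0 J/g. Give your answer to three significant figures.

q = 409 kJ

q1 (heat ice -11.4→0.0 °C): 131.4 × 2.13 × 11.4 = 3191 J
q2 (melt at 0 °C): 131.4 × 336.0 = 44150 J
q3 (heat water 0.0→100.0 °C): 131.4 × 4.22 × 100.0 = 55451 J
q4 (vaporize at 100 °C): 131.4 × 2270.0 = 298278 J
q5 (heat steam 100.0→128.5 °C): 131.4 × 2.07 × 28.5 = 7752 J
Total: 3191 + 44150 + 55451 + 298278 + 7752 = 408822 J = 409 kJ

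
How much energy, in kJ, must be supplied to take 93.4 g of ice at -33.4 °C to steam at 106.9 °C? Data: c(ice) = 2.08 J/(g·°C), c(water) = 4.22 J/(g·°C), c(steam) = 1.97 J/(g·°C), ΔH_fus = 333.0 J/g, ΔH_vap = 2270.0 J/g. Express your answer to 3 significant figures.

q = 290 kJ

q1 (heat ice -33.4→0.0 °C): 93.4 × 2.08 × 33.4 = 6489 J
q2 (melt at 0 °C): 93.4 × 333.0 = 31102 J
q3 (heat water 0.0→100.0 °C): 93.4 × 4.22 × 100.0 = 39415 J
q4 (vaporize at 100 °C): 93.4 × 2270.0 = 212018 J
q5 (heat steam 100.0→106.9 °C): 93.4 × 1.97 × 6.9 = 1270 J
Total: 6489 + 31102 + 39415 + 212018 + 1270 = 290294 J = 290 kJ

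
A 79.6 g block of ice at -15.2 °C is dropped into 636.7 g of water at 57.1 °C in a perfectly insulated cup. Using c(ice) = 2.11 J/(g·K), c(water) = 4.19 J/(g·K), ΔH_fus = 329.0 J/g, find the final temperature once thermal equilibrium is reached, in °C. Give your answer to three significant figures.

Heat to bring ice to 0 °C and melt it: q₁ = 79.6×2.11×15.2 + 79.6×329.0 = 28741 J
Heat the water can supply cooling to 0 °C: 636.7×4.19×57.1 = 152330 J > q₁, so all ice melts.
Energy balance: 636.7×4.19×(57.1 − T) = 28741 + 79.6×4.19×(T − 0)
2667.773(57.1 − T) = 28741 + 333.524 T
152330 − 28741 = 3001.297 T
T = 123589 / 3001.297 = 41.18 °C

T_f = 41.2 °C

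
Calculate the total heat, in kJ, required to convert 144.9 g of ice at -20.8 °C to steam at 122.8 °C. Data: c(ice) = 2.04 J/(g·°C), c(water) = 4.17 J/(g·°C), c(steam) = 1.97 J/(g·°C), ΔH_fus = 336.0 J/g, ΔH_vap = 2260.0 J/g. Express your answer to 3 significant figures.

q1 (heat ice -20.8→0.0 °C): 144.9 × 2.04 × 20.8 = 6148 J
q2 (melt at 0 °C): 144.9 × 336.0 = 48686 J
q3 (heat water 0.0→100.0 °C): 144.9 × 4.17 × 100.0 = 60423 J
q4 (vaporize at 100 °C): 144.9 × 2260.0 = 327474 J
q5 (heat steam 100.0→122.8 °C): 144.9 × 1.97 × 22.8 = 6508 J
Total: 6148 + 48686 + 60423 + 327474 + 6508 = 449239 J = 449 kJ

q = 449 kJ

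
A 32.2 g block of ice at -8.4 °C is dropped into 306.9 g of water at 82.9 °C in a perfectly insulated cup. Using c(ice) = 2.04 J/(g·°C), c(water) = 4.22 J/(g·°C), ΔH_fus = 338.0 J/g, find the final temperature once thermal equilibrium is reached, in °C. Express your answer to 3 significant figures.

T_f = 67.0 °C

Heat to bring ice to 0 °C and melt it: q₁ = 32.2×2.04×8.4 + 32.2×338.0 = 11435 J
Heat the water can supply cooling to 0 °C: 306.9×4.22×82.9 = 107365 J > q₁, so all ice melts.
Energy balance: 306.9×4.22×(82.9 − T) = 11435 + 32.2×4.22×(T − 0)
1295.118(82.9 − T) = 11435 + 135.884 T
107365 − 11435 = 1431.002 T
T = 95930 / 1431.002 = 67.04 °C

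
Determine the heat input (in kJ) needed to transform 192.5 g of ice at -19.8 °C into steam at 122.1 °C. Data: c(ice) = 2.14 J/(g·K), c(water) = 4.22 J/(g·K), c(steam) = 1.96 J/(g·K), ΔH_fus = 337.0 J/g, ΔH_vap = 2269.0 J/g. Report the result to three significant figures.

q1 (heat ice -19.8→0.0 °C): 192.5 × 2.14 × 19.8 = 8157 J
q2 (melt at 0 °C): 192.5 × 337.0 = 64873 J
q3 (heat water 0.0→100.0 °C): 192.5 × 4.22 × 100.0 = 81235 J
q4 (vaporize at 100 °C): 192.5 × 2269.0 = 436783 J
q5 (heat steam 100.0→122.1 °C): 192.5 × 1.96 × 22.1 = 8338 J
Total: 8157 + 64873 + 81235 + 436783 + 8338 = 599386 J = 599 kJ

q = 599 kJ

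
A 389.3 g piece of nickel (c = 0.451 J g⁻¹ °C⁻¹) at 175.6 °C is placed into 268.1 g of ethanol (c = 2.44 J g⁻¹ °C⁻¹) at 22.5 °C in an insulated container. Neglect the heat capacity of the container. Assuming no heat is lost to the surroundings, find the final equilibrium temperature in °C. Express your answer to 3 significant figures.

Heat lost by nickel = heat gained by ethanol.
(389.3)(0.451)(175.6 − T) = (268.1)(2.44)(T − 22.5)
175.5743 (175.6 − T) = 654.164 (T − 22.5)
30831 − 175.5743 T = 654.164 T − 14719
45550 = 829.7383 T
T = 54.90 °C

T_f = 54.9 °C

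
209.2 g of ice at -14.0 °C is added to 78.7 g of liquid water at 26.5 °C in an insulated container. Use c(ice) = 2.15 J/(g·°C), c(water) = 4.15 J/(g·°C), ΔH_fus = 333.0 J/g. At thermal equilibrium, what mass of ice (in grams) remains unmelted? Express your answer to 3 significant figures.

Heat to warm all ice to 0 °C: 209.2×2.15×14.0 = 6296.9 J
Heat released by water cooling to 0 °C: 78.7×4.15×26.5 = 8655.0 J
8655.0 J < 6296.9 + 209.2×333.0 = 75960.5 J, so not all ice melts; final T = 0 °C.
Heat left for melting: 8655.0 − 6296.9 = 2358.1 J
Mass melted = 2358.1 / 333.0 = 7.081 g
Ice remaining = 209.2 − 7.081 = 202.119 g

m_ice remaining = 202 g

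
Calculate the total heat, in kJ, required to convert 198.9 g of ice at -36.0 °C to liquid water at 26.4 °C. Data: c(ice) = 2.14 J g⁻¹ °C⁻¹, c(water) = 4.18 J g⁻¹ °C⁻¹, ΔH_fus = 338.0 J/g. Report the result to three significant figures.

q1 (heat ice -36.0→0.0 °C): 198.9 × 2.14 × 36.0 = 15323 J
q2 (melt at 0 °C): 198.9 × 338.0 = 67228 J
q3 (heat water 0.0→26.4 °C): 198.9 × 4.18 × 26.4 = 21949 J
Total: 15323 + 67228 + 21949 = 104500 J = 105 kJ

q = 105 kJ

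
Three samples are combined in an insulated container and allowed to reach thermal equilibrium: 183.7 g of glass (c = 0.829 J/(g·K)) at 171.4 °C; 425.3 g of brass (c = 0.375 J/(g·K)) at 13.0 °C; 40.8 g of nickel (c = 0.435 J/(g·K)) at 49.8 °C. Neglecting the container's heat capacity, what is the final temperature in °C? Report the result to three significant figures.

T_f = 88.2 °C

Σ mᵢcᵢ(T − Tᵢ) = 0  ⇒  T = Σ mᵢcᵢTᵢ / Σ mᵢcᵢ
Σ mᵢcᵢ = 183.7×0.829 + 425.3×0.375 + 40.8×0.435 = 329.5228
Σ mᵢcᵢTᵢ = 152.2873×171.4 + 159.4875×13.0 + 17.748×49.8 = 29059
T = 29059 / 329.5228 = 88.19 °C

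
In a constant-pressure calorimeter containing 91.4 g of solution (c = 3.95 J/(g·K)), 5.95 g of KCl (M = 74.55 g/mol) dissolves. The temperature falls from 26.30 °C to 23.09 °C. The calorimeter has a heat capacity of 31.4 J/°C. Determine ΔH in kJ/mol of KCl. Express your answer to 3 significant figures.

|ΔT| = |23.09 − 26.30| = 3.21 °C
|q_surr| = (91.4 × 3.95 + 31.4) × 3.21 = 392.43 × 3.21 = 1260 J
n(KCl) = 5.95 / 74.55 = 0.07981 mol
Temperature fell, so q_rxn = +|q_surr| = 1.260 kJ
ΔH = q_rxn / n = 15.79 kJ/mol

ΔH = 15.8 kJ/mol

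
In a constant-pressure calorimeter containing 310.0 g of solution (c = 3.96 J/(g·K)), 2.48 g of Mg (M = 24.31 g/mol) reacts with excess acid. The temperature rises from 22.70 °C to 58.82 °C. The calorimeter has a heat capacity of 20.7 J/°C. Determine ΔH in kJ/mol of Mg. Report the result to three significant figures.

|ΔT| = |58.82 − 22.70| = 36.12 °C
|q_surr| = (310.0 × 3.96 + 20.7) × 36.12 = 1248.3 × 36.12 = 45090 J
n(Mg) = 2.48 / 24.31 = 0.1020 mol
Temperature rose, so q_rxn = −|q_surr| = -45.09 kJ
ΔH = q_rxn / n = -442.1 kJ/mol

ΔH = -442 kJ/mol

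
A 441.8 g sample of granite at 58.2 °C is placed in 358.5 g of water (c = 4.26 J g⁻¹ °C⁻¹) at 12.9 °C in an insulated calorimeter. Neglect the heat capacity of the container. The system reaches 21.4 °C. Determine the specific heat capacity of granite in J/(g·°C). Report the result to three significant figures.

q_gained = (358.5 × 4.26) × (21.4 − 12.9) = 12980 J
q_lost = 441.8 × c × (58.2 − 21.4) = 16258.24 c
Set equal: c = 12980 / 16258.24 = 0.798 J/(g·°C)

c = 0.798 J/(g·°C)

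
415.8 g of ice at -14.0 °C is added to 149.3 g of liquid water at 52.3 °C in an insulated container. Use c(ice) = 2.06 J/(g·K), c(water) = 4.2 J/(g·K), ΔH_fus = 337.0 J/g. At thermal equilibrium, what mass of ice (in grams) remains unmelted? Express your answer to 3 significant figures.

m_ice remaining = 354 g

Heat to warm all ice to 0 °C: 415.8×2.06×14.0 = 11992 J
Heat released by water cooling to 0 °C: 149.3×4.2×52.3 = 32795 J
32795 J < 11992 + 415.8×337.0 = 152116.6 J, so not all ice melts; final T = 0 °C.
Heat left for melting: 32795 − 11992 = 20803 J
Mass melted = 20803 / 337.0 = 61.73 g
Ice remaining = 415.8 − 61.73 = 354.07 g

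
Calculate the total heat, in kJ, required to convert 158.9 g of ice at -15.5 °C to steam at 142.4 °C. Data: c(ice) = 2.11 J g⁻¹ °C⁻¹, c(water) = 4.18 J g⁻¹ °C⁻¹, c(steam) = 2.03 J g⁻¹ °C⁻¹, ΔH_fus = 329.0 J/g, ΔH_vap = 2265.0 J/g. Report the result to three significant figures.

q = 497 kJ

q1 (heat ice -15.5→0.0 °C): 158.9 × 2.11 × 15.5 = 5197 J
q2 (melt at 0 °C): 158.9 × 329.0 = 52278 J
q3 (heat water 0.0→100.0 °C): 158.9 × 4.18 × 100.0 = 66420 J
q4 (vaporize at 100 °C): 158.9 × 2265.0 = 359909 J
q5 (heat steam 100.0→142.4 °C): 158.9 × 2.03 × 42.4 = 13677 J
Total: 5197 + 52278 + 66420 + 359909 + 13677 = 497481 J = 497 kJ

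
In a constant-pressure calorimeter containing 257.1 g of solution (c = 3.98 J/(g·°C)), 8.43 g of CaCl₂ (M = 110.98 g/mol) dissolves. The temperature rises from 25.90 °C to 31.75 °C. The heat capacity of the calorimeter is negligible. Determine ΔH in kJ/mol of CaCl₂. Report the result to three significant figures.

ΔH = -78.8 kJ/mol

|ΔT| = |31.75 − 25.90| = 5.85 °C
|q_surr| = (257.1 × 3.98) × 5.85 = 1023.258 × 5.85 = 5986 J
n(CaCl₂) = 8.43 / 110.98 = 0.07596 mol
Temperature rose, so q_rxn = −|q_surr| = -5.986 kJ
ΔH = q_rxn / n = -78.80 kJ/mol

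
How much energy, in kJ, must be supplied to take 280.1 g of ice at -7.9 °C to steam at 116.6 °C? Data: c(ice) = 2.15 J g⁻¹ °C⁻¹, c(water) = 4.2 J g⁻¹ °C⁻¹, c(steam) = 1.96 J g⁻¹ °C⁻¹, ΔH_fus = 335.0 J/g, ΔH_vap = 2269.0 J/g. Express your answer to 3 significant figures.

q1 (heat ice -7.9→0.0 °C): 280.1 × 2.15 × 7.9 = 4757 J
q2 (melt at 0 °C): 280.1 × 335.0 = 93834 J
q3 (heat water 0.0→100.0 °C): 280.1 × 4.2 × 100.0 = 117642 J
q4 (vaporize at 100 °C): 280.1 × 2269.0 = 635547 J
q5 (heat steam 100.0→116.6 °C): 280.1 × 1.96 × 16.6 = 9113 J
Total: 4757 + 93834 + 117642 + 635547 + 9113 = 860893 J = 861 kJ

q = 861 kJ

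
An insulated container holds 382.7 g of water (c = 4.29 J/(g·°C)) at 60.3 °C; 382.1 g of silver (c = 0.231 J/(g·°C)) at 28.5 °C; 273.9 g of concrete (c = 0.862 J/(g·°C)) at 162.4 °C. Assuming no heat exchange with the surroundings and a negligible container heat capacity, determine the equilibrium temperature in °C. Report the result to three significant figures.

Σ mᵢcᵢ(T − Tᵢ) = 0  ⇒  T = Σ mᵢcᵢTᵢ / Σ mᵢcᵢ
Σ mᵢcᵢ = 382.7×4.29 + 382.1×0.231 + 273.9×0.862 = 1966.1499
Σ mᵢcᵢTᵢ = 1641.783×60.3 + 88.2651×28.5 + 236.1018×162.4 = 139860
T = 139860 / 1966.1499 = 71.13 °C

T_f = 71.1 °C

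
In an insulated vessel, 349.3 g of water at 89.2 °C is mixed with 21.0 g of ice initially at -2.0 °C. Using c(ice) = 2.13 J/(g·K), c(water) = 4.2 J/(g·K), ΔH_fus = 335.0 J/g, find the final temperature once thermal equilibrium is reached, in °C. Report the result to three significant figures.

T_f = 79.6 °C

Heat to bring ice to 0 °C and melt it: q₁ = 21.0×2.13×2.0 + 21.0×335.0 = 7124.5 J
Heat the water can supply cooling to 0 °C: 349.3×4.2×89.2 = 130862 J > q₁, so all ice melts.
Energy balance: 349.3×4.2×(89.2 − T) = 7124.5 + 21.0×4.2×(T − 0)
1467.06(89.2 − T) = 7124.5 + 88.2 T
130862 − 7124.5 = 1555.26 T
T = 123737.5 / 1555.26 = 79.56 °C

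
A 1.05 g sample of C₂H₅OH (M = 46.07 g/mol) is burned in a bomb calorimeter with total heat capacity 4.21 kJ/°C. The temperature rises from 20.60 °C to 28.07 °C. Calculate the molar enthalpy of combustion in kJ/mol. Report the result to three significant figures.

ΔH = -1380 kJ/mol

ΔT = 28.07 − 20.60 = 7.47 °C
q_cal = C_cal × ΔT = 4.21 × 7.47 = 31.4487 kJ
n = 1.05 / 46.07 = 0.02279 mol
q_rxn = −q_cal = -31.4487 kJ
ΔH = -31.4487 / 0.02279 = -1380 kJ/mol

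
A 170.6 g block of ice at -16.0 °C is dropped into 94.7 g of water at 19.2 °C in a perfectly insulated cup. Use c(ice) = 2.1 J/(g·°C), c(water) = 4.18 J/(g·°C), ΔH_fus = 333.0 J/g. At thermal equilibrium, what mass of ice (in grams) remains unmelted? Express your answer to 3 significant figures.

Heat to warm all ice to 0 °C: 170.6×2.1×16.0 = 5732.2 J
Heat released by water cooling to 0 °C: 94.7×4.18×19.2 = 7600.2 J
7600.2 J < 5732.2 + 170.6×333.0 = 62542.0 J, so not all ice melts; final T = 0 °C.
Heat left for melting: 7600.2 − 5732.2 = 1868.0 J
Mass melted = 1868.0 / 333.0 = 5.610 g
Ice remaining = 170.6 − 5.610 = 164.990 g

m_ice remaining = 165 g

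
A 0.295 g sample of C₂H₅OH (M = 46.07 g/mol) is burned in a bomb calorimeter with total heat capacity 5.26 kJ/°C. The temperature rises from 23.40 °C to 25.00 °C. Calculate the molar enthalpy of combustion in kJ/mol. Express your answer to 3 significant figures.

ΔH = -1310 kJ/mol

ΔT = 25.00 − 23.40 = 1.60 °C
q_cal = C_cal × ΔT = 5.26 × 1.60 = 8.416 kJ
n = 0.295 / 46.07 = 0.006403 mol
q_rxn = −q_cal = -8.416 kJ
ΔH = -8.416 / 0.006403 = -1314 kJ/mol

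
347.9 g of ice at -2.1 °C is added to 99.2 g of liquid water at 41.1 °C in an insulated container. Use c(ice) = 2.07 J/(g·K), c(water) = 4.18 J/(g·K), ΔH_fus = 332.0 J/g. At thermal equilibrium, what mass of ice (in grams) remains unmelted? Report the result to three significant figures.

m_ice remaining = 301 g

Heat to warm all ice to 0 °C: 347.9×2.07×2.1 = 1512.3 J
Heat released by water cooling to 0 °C: 99.2×4.18×41.1 = 17042 J
17042 J < 1512.3 + 347.9×332.0 = 117015.1 J, so not all ice melts; final T = 0 °C.
Heat left for melting: 17042 − 1512.3 = 15529.7 J
Mass melted = 15529.7 / 332.0 = 46.78 g
Ice remaining = 347.9 − 46.78 = 301.12 g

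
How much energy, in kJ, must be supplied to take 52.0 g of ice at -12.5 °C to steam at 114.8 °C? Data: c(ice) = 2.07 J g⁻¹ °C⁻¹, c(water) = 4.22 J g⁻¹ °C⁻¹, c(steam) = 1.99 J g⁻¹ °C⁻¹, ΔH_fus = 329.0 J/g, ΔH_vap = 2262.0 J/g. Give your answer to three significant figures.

q = 160 kJ

q1 (heat ice -12.5→0.0 °C): 52.0 × 2.07 × 12.5 = 1346 J
q2 (melt at 0 °C): 52.0 × 329.0 = 17108 J
q3 (heat water 0.0→100.0 °C): 52.0 × 4.22 × 100.0 = 21944 J
q4 (vaporize at 100 °C): 52.0 × 2262.0 = 117624 J
q5 (heat steam 100.0→114.8 °C): 52.0 × 1.99 × 14.8 = 1532 J
Total: 1346 + 17108 + 21944 + 117624 + 1532 = 159554 J = 160 kJ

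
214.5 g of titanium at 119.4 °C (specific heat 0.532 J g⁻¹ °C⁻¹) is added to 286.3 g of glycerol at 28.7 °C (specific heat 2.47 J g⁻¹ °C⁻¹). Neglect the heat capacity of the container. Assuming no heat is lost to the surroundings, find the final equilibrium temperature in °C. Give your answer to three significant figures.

Heat lost by titanium = heat gained by glycerol.
(214.5)(0.532)(119.4 − T) = (286.3)(2.47)(T − 28.7)
114.114 (119.4 − T) = 707.161 (T − 28.7)
13625 − 114.114 T = 707.161 T − 20296
33921 = 821.275 T
T = 41.30 °C

T_f = 41.3 °C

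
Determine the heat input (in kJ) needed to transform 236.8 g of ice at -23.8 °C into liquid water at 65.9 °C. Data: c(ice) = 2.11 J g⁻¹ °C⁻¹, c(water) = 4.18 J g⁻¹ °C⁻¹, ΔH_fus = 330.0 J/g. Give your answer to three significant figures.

q1 (heat ice -23.8→0.0 °C): 236.8 × 2.11 × 23.8 = 11892 J
q2 (melt at 0 °C): 236.8 × 330.0 = 78144 J
q3 (heat water 0.0→65.9 °C): 236.8 × 4.18 × 65.9 = 65229 J
Total: 11892 + 78144 + 65229 = 155265 J = 155 kJ

q = 155 kJ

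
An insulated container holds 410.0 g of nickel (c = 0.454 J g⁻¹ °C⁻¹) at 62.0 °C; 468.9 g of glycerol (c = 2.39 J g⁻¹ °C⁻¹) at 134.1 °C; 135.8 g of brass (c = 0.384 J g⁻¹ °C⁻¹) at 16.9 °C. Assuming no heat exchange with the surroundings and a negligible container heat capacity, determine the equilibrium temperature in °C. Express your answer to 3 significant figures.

T_f = 120 °C

Σ mᵢcᵢ(T − Tᵢ) = 0  ⇒  T = Σ mᵢcᵢTᵢ / Σ mᵢcᵢ
Σ mᵢcᵢ = 410.0×0.454 + 468.9×2.39 + 135.8×0.384 = 1358.9582
Σ mᵢcᵢTᵢ = 186.14×62.0 + 1120.671×134.1 + 52.1472×16.9 = 162700
T = 162700 / 1358.9582 = 119.7 °C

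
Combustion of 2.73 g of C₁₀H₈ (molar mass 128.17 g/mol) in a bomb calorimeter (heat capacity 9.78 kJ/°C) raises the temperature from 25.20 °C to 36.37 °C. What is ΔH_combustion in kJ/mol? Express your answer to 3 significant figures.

ΔH = -5130 kJ/mol

ΔT = 36.37 − 25.20 = 11.17 °C
q_cal = C_cal × ΔT = 9.78 × 11.17 = 109.2426 kJ
n = 2.73 / 128.17 = 0.02130 mol
q_rxn = −q_cal = -109.2426 kJ
ΔH = -109.2426 / 0.02130 = -5129 kJ/mol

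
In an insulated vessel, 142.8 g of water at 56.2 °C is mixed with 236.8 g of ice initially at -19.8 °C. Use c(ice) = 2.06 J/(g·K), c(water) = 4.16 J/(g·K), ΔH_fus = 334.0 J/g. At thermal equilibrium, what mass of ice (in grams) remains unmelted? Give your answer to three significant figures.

Heat to warm all ice to 0 °C: 236.8×2.06×19.8 = 9658.6 J
Heat released by water cooling to 0 °C: 142.8×4.16×56.2 = 33385 J
33385 J < 9658.6 + 236.8×334.0 = 88749.8 J, so not all ice melts; final T = 0 °C.
Heat left for melting: 33385 − 9658.6 = 23726.4 J
Mass melted = 23726.4 / 334.0 = 71.04 g
Ice remaining = 236.8 − 71.04 = 165.76 g

m_ice remaining = 166 g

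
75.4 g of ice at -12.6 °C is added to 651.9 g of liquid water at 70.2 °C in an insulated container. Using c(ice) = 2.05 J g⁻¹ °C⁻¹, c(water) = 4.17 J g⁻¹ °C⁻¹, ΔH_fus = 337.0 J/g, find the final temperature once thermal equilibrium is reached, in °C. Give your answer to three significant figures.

T_f = 53.9 °C

Heat to bring ice to 0 °C and melt it: q₁ = 75.4×2.05×12.6 + 75.4×337.0 = 27357 J
Heat the water can supply cooling to 0 °C: 651.9×4.17×70.2 = 190833 J > q₁, so all ice melts.
Energy balance: 651.9×4.17×(70.2 − T) = 27357 + 75.4×4.17×(T − 0)
2718.423(70.2 − T) = 27357 + 314.418 T
190833 − 27357 = 3032.841 T
T = 163476 / 3032.841 = 53.90 °C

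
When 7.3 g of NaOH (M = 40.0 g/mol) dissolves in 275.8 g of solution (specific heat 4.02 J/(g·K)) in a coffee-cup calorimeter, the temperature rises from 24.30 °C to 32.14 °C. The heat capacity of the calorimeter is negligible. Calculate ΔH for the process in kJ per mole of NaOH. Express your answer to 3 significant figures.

ΔH = -47.6 kJ/mol

|ΔT| = |32.14 − 24.30| = 7.84 °C
|q_surr| = (275.8 × 4.02) × 7.84 = 1108.716 × 7.84 = 8692 J
n(NaOH) = 7.3 / 40.0 = 0.1825 mol
Temperature rose, so q_rxn = −|q_surr| = -8.692 kJ
ΔH = q_rxn / n = -47.63 kJ/mol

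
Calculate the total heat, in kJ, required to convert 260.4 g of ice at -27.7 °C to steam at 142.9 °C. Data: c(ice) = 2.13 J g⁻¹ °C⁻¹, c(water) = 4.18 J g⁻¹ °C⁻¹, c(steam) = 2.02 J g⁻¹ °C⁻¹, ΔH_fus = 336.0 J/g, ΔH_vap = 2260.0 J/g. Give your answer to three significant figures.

q = 823 kJ

q1 (heat ice -27.7→0.0 °C): 260.4 × 2.13 × 27.7 = 15364 J
q2 (melt at 0 °C): 260.4 × 336.0 = 87494 J
q3 (heat water 0.0→100.0 °C): 260.4 × 4.18 × 100.0 = 108847 J
q4 (vaporize at 100 °C): 260.4 × 2260.0 = 588504 J
q5 (heat steam 100.0→142.9 °C): 260.4 × 2.02 × 42.9 = 22566 J
Total: 15364 + 87494 + 108847 + 588504 + 22566 = 822775 J = 823 kJ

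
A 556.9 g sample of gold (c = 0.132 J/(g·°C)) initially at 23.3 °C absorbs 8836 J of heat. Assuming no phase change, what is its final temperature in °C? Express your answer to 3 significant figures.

ΔT = q / (m c) = 8836 / (556.9 × 0.132) = 120.2 °C
T_f = 23.3 + 120.2 = 143.5 °C

T_f = 144 °C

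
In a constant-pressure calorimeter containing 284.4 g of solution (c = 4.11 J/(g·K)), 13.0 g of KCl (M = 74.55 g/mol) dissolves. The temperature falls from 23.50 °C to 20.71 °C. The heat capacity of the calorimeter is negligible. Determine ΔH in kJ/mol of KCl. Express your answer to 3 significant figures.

ΔH = 18.7 kJ/mol

|ΔT| = |20.71 − 23.50| = 2.79 °C
|q_surr| = (284.4 × 4.11) × 2.79 = 1168.884 × 2.79 = 3261 J
n(KCl) = 13.0 / 74.55 = 0.1744 mol
Temperature fell, so q_rxn = +|q_surr| = 3.261 kJ
ΔH = q_rxn / n = 18.70 kJ/mol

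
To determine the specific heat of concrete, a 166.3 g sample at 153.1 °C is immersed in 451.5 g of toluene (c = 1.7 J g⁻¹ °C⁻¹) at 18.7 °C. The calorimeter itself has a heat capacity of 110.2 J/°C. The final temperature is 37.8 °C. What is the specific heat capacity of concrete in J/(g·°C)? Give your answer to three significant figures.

c = 0.874 J/(g·°C)

q_gained = (451.5 × 1.7 + 110.2) × (37.8 − 18.7) = 16765 J
q_lost = 166.3 × c × (153.1 − 37.8) = 19174.39 c
Set equal: c = 16765 / 19174.39 = 0.874 J/(g·°C)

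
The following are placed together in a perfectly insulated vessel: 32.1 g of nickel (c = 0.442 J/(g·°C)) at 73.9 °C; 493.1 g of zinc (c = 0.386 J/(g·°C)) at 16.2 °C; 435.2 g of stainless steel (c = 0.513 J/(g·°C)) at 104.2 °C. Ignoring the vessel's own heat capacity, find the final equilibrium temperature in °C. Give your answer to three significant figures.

Σ mᵢcᵢ(T − Tᵢ) = 0  ⇒  T = Σ mᵢcᵢTᵢ / Σ mᵢcᵢ
Σ mᵢcᵢ = 32.1×0.442 + 493.1×0.386 + 435.2×0.513 = 427.7824
Σ mᵢcᵢTᵢ = 14.1882×73.9 + 190.3366×16.2 + 223.2576×104.2 = 27395
T = 27395 / 427.7824 = 64.04 °C

T_f = 64.0 °C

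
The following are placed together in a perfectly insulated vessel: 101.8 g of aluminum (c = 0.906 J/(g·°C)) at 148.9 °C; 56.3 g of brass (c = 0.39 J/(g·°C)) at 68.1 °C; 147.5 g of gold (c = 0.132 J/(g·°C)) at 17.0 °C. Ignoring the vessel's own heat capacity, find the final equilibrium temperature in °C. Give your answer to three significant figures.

T_f = 116 °C

Σ mᵢcᵢ(T − Tᵢ) = 0  ⇒  T = Σ mᵢcᵢTᵢ / Σ mᵢcᵢ
Σ mᵢcᵢ = 101.8×0.906 + 56.3×0.39 + 147.5×0.132 = 133.6578
Σ mᵢcᵢTᵢ = 92.2308×148.9 + 21.957×68.1 + 19.47×17.0 = 15559
T = 15559 / 133.6578 = 116.4 °C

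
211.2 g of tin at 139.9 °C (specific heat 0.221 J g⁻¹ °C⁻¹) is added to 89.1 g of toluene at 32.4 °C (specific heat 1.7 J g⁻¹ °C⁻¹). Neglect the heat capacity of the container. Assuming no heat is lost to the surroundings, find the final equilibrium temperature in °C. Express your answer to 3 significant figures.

Heat lost by tin = heat gained by toluene.
(211.2)(0.221)(139.9 − T) = (89.1)(1.7)(T − 32.4)
46.6752 (139.9 − T) = 151.47 (T − 32.4)
6529.9 − 46.6752 T = 151.47 T − 4907.6
11437.5 = 198.1452 T
T = 57.72 °C

T_f = 57.7 °C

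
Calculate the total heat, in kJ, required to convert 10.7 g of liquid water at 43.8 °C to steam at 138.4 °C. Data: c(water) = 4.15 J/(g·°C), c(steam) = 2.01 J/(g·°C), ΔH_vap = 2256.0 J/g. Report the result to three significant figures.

q = 27.5 kJ

q1 (heat water 43.8→100.0 °C): 10.7 × 4.15 × 56.2 = 2496 J
q2 (vaporize at 100 °C): 10.7 × 2256.0 = 24139 J
q3 (heat steam 100.0→138.4 °C): 10.7 × 2.01 × 38.4 = 826 J
Total: 2496 + 24139 + 826 = 27461 J = 27.5 kJ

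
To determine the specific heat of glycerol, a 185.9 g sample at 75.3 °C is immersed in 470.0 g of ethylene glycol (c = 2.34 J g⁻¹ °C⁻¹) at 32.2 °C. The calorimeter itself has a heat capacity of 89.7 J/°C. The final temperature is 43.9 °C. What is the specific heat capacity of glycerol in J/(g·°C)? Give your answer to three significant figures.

c = 2.38 J/(g·°C)

q_gained = (470.0 × 2.34 + 89.7) × (43.9 − 32.2) = 13920 J
q_lost = 185.9 × c × (75.3 − 43.9) = 5837.26 c
Set equal: c = 13920 / 5837.26 = 2.38 J/(g·°C)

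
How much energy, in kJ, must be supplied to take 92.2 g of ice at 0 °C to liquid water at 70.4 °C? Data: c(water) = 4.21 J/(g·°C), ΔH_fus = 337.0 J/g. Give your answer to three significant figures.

q = 58.4 kJ

q1 (melt at 0 °C): 92.2 × 337.0 = 31071 J
q2 (heat water 0.0→70.4 °C): 92.2 × 4.21 × 70.4 = 27327 J
Total: 31071 + 27327 = 58398 J = 58.4 kJ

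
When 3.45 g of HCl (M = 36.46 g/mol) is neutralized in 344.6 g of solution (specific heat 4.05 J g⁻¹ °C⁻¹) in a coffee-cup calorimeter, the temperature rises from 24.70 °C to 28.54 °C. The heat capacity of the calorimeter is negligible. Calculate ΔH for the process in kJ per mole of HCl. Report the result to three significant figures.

ΔH = -56.6 kJ/mol

|ΔT| = |28.54 − 24.70| = 3.84 °C
|q_surr| = (344.6 × 4.05) × 3.84 = 1395.63 × 3.84 = 5359 J
n(HCl) = 3.45 / 36.46 = 0.09462 mol
Temperature rose, so q_rxn = −|q_surr| = -5.359 kJ
ΔH = q_rxn / n = -56.64 kJ/mol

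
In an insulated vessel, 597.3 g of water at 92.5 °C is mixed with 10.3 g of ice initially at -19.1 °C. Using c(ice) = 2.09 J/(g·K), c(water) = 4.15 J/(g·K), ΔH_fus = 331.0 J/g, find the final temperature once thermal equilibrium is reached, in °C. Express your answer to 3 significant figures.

Heat to bring ice to 0 °C and melt it: q₁ = 10.3×2.09×19.1 + 10.3×331.0 = 3820.5 J
Heat the water can supply cooling to 0 °C: 597.3×4.15×92.5 = 229289 J > q₁, so all ice melts.
Energy balance: 597.3×4.15×(92.5 − T) = 3820.5 + 10.3×4.15×(T − 0)
2478.795(92.5 − T) = 3820.5 + 42.745 T
229289 − 3820.5 = 2521.540 T
T = 225468.5 / 2521.540 = 89.42 °C

T_f = 89.4 °C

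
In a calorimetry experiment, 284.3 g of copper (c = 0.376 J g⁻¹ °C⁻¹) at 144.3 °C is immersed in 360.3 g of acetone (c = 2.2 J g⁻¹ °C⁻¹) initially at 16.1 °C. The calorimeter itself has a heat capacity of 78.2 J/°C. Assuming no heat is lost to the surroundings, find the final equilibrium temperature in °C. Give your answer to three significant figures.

T_f = 30.1 °C

Heat lost by copper = heat gained by acetone + calorimeter.
(284.3)(0.376)(144.3 − T) = [(360.3)(2.2) + 78.2](T − 16.1)
106.8968 (144.3 − T) = 870.86 (T − 16.1)
15425 − 106.8968 T = 870.86 T − 14021
29446 = 977.7568 T
T = 30.12 °C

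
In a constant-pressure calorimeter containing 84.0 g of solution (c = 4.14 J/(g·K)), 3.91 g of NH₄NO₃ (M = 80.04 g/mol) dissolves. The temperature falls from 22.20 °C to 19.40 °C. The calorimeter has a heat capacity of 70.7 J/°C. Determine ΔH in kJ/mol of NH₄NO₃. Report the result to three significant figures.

ΔH = 24.0 kJ/mol

|ΔT| = |19.40 − 22.20| = 2.80 °C
|q_surr| = (84.0 × 4.14 + 70.7) × 2.80 = 418.46 × 2.80 = 1172 J
n(NH₄NO₃) = 3.91 / 80.04 = 0.04885 mol
Temperature fell, so q_rxn = +|q_surr| = 1.172 kJ
ΔH = q_rxn / n = 23.99 kJ/mol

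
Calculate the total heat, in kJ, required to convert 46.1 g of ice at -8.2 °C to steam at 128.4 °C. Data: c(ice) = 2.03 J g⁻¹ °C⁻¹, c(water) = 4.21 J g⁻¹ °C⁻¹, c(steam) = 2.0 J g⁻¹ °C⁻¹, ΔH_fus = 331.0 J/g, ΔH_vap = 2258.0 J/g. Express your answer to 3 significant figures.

q = 142 kJ

q1 (heat ice -8.2→0.0 °C): 46.1 × 2.03 × 8.2 = 767 J
q2 (melt at 0 °C): 46.1 × 331.0 = 15259 J
q3 (heat water 0.0→100.0 °C): 46.1 × 4.21 × 100.0 = 19408 J
q4 (vaporize at 100 °C): 46.1 × 2258.0 = 104094 J
q5 (heat steam 100.0→128.4 °C): 46.1 × 2.0 × 28.4 = 2618 J
Total: 767 + 15259 + 19408 + 104094 + 2618 = 142146 J = 142 kJ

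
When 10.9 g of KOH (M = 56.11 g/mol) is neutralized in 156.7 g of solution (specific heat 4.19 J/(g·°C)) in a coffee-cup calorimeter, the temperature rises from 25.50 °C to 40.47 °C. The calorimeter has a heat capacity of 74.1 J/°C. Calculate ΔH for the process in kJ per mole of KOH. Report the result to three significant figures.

ΔH = -56.3 kJ/mol

|ΔT| = |40.47 − 25.50| = 14.97 °C
|q_surr| = (156.7 × 4.19 + 74.1) × 14.97 = 730.673 × 14.97 = 10940 J
n(KOH) = 10.9 / 56.11 = 0.1943 mol
Temperature rose, so q_rxn = −|q_surr| = -10.94 kJ
ΔH = q_rxn / n = -56.30 kJ/mol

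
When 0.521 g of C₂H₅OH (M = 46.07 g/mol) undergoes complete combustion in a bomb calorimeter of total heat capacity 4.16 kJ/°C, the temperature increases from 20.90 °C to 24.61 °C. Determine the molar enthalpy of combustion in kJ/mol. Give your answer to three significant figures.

ΔT = 24.61 − 20.90 = 3.71 °C
q_cal = C_cal × ΔT = 4.16 × 3.71 = 15.4336 kJ
n = 0.521 / 46.07 = 0.01131 mol
q_rxn = −q_cal = -15.4336 kJ
ΔH = -15.4336 / 0.01131 = -1364.6 kJ/mol

ΔH = -1360 kJ/mol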